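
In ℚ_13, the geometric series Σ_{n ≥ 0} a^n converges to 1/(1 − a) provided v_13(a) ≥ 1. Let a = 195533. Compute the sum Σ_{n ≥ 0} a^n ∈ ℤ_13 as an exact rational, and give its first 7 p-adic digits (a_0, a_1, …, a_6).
Σ a^n = 1/(1 − a) = -1/195532;  first 7 digits = (1, 0, 0, 11, 6, 0, 4)

v_13(a) = 3 ≥ 1, so the series converges in ℤ_13 to 1/(1 − a) = 1/(1 − 195533) = -1/195532. Expand this rational in ℤ_13: compute digits iteratively via d_i = x_i mod 13, x_{i+1} = (x_i − d_i)/13. The first 7 digits are (1, 0, 0, 11, 6, 0, 4).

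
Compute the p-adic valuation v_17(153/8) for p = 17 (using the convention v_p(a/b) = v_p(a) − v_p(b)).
v_17(153/8) = 1

Factor powers of 17 from the numerator and denominator of the reduced fraction: 153 = 17^1 · 9 and 8 = 17^0 · 8. Apply v_p(a/b) = v_p(a) − v_p(b): v_17(153/8) = 1 − 0 = 1.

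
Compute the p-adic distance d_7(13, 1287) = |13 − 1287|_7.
d_7(13, 1287) = 1/49

Step 1 — x − y = 13 − 1287 = -1274. Step 2 — v_7(-1274) = 2 (factor: -1274 = −(7^2 · 26); the sign does not affect v_p). Step 3 — |x − y|_7 = 7^{-2} = 1/49.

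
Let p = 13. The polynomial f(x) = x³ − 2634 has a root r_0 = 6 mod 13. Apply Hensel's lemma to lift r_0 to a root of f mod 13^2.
r_1 = 19 (mod 169)

Hensel: r_{i+1} = r_i − f(r_i)/f′(r_i) mod 13^{i+2}, where f′(x) = 3x². Iterate:
  r_0 = 6 (mod 13)
  r_1 = 19 (mod 169)
Final: r = 19 with f(r) ≡ 0 mod 13^2.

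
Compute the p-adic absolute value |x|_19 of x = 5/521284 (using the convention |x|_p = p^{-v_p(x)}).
|5/521284|_19 = 130321

Step 1 — compute v_19(x) by factoring powers of 19 out of the numerator and denominator: v_19(5/521284) = -4. Step 2 — apply |x|_p = p^{-v_p(x)} = 19^{4} = 130321.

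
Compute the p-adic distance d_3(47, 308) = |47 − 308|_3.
d_3(47, 308) = 1/9

Step 1 — x − y = 47 − 308 = -261. Step 2 — v_3(-261) = 2 (factor: -261 = −(3^2 · 29); the sign does not affect v_p). Step 3 — |x − y|_3 = 3^{-2} = 1/9.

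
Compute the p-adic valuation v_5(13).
v_5(13) = 0

v_5(n) is the largest exponent k such that 5^k divides n. Factor out: 13 = 5^0 · 13. (Sign doesn't affect v_p.) So v_5(13) = 0.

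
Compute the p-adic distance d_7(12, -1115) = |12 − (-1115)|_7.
d_7(12, -1115) = 1/49

Step 1 — x − y = 12 − (-1115) = 1127. Step 2 — v_7(1127) = 2 (factor: 1127 = (7^2 · 23); the sign does not affect v_p). Step 3 — |x − y|_7 = 7^{-2} = 1/49.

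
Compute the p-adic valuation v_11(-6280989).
v_11(-6280989) = 5

v_11(n) is the largest exponent k such that 11^k divides n. Factor out: -6280989 = -11^5 · 39. (Sign doesn't affect v_p.) So v_11(-6280989) = 5.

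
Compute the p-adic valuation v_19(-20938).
v_19(-20938) = 2

v_19(n) is the largest exponent k such that 19^k divides n. Factor out: -20938 = -19^2 · 58. (Sign doesn't affect v_p.) So v_19(-20938) = 2.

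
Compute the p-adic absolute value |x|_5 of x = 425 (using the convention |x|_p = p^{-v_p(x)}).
|425|_5 = 1/25

Step 1 — compute v_5(x) by factoring powers of 5 out of the numerator and denominator: v_5(425) = 2. Step 2 — apply |x|_p = p^{-v_p(x)} = 5^{-2} = 1/25.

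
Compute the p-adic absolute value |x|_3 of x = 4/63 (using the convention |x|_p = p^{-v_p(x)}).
|4/63|_3 = 9

Step 1 — compute v_3(x) by factoring powers of 3 out of the numerator and denominator: v_3(4/63) = -2. Step 2 — apply |x|_p = p^{-v_p(x)} = 3^{2} = 9.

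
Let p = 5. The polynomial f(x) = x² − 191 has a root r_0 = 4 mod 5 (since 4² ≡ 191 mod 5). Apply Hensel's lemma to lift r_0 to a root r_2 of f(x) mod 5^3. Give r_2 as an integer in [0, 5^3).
r_2 = 104 (mod 125)

Hensel's recurrence: r_{i+1} = r_i − f(r_i)·(f′(r_i))^{-1} mod 5^{i+2}, with f′(x) = 2x. Iterate:
  r_0 = 4 (mod 5)
  r_1 = 4 (mod 25)
  r_2 = 104 (mod 125)
Final: r_2 = 104, and one checks f(r_2) ≡ 0 mod 5^3.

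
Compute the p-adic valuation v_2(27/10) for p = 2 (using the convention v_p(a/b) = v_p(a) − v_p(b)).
v_2(27/10) = -1

Factor powers of 2 from the numerator and denominator of the reduced fraction: 27 = 2^0 · 27 and 10 = 2^1 · 5. Apply v_p(a/b) = v_p(a) − v_p(b): v_2(27/10) = 0 − 1 = -1.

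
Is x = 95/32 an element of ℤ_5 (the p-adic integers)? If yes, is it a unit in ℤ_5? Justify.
x ∈ ℤ_5 but not a unit; v_5(x) = 1 > 0

ℤ_5 = {x ∈ ℚ_5 : v_5(x) ≥ 0} and ℤ_5^× = {x ∈ ℤ_5 : v_5(x) = 0}. Here v_5(95/32) = v_5(num) − v_5(den) = 1; compare against these criteria.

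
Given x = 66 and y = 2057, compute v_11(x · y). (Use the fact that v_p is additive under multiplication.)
v_11(135762) = 3

v_p(x) = 1 (factor: 66 = 11^1 · 6); v_p(y) = 2 (factor: 2057 = 11^2 · 17). Additivity: v_p(xy) = v_p(x) + v_p(y) = 1 + 2 = 3. (Direct check: xy = 135762 = 11^3 · (102).)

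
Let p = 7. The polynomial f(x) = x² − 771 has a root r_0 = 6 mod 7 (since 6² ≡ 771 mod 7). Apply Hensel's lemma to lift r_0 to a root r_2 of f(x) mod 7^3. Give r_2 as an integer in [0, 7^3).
r_2 = 153 (mod 343)

Hensel's recurrence: r_{i+1} = r_i − f(r_i)·(f′(r_i))^{-1} mod 7^{i+2}, with f′(x) = 2x. Iterate:
  r_0 = 6 (mod 7)
  r_1 = 6 (mod 49)
  r_2 = 153 (mod 343)
Final: r_2 = 153, and one checks f(r_2) ≡ 0 mod 7^3.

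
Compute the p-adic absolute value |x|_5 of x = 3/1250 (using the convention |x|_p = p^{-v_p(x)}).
|3/1250|_5 = 625

Step 1 — compute v_5(x) by factoring powers of 5 out of the numerator and denominator: v_5(3/1250) = -4. Step 2 — apply |x|_p = p^{-v_p(x)} = 5^{4} = 625.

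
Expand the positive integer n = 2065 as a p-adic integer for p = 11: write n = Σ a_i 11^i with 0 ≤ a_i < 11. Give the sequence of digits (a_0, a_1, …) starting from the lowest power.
(a_0, a_1, …) = (8, 0, 6, 1)

Repeated division by 11 gives the digits low-to-high: 2065 = 8 + 6·11^2 + 1·11^3. Digit sequence: (8, 0, 6, 1).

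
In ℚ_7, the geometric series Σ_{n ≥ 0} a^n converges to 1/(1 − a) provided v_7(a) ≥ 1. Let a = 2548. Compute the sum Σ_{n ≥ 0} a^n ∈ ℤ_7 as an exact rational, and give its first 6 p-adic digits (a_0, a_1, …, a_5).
Σ a^n = 1/(1 − a) = -1/2547;  first 6 digits = (1, 0, 3, 0, 3, 1)

v_7(a) = 2 ≥ 1, so the series converges in ℤ_7 to 1/(1 − a) = 1/(1 − 2548) = -1/2547. Expand this rational in ℤ_7: compute digits iteratively via d_i = x_i mod 7, x_{i+1} = (x_i − d_i)/7. The first 6 digits are (1, 0, 3, 0, 3, 1).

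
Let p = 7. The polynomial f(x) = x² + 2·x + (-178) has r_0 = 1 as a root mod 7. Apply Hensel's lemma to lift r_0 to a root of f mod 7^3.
r_2 = 204 (mod 343)

Hensel: r_{i+1} = r_i − f(r_i)·(f′(r_i))^{-1} mod 7^{i+2}, f′(x) = 2x + 2. Iterate:
  r_0 = 1 (mod 7)
  r_1 = 8 (mod 49)
  r_2 = 204 (mod 343)
Final: r = 204 satisfies f(r) ≡ 0 mod 7^3.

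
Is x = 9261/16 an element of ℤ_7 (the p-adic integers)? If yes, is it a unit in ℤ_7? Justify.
x ∈ ℤ_7 but not a unit; v_7(x) = 3 > 0

ℤ_7 = {x ∈ ℚ_7 : v_7(x) ≥ 0} and ℤ_7^× = {x ∈ ℤ_7 : v_7(x) = 0}. Here v_7(9261/16) = v_7(num) − v_7(den) = 3; compare against these criteria.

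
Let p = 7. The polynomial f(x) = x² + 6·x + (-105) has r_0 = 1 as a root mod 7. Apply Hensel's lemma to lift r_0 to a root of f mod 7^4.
r_3 = 1814 (mod 2401)

Hensel: r_{i+1} = r_i − f(r_i)·(f′(r_i))^{-1} mod 7^{i+2}, f′(x) = 2x + 6. Iterate:
  r_0 = 1 (mod 7)
  r_1 = 1 (mod 49)
  r_2 = 99 (mod 343)
  r_3 = 1814 (mod 2401)
Final: r = 1814 satisfies f(r) ≡ 0 mod 7^4.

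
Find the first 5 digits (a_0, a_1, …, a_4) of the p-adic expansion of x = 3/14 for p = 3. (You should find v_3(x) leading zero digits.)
(a_0, …, a_4) = (0, 2, 0, 0, 1)

v_3(3/14) = 1, so a_0 = ... = a_0 = 0. Factor out: x = 3^1 · u with u = 1/14 a unit in ℤ_3. Expand u iteratively via a_{v+i} = u_i mod 3, u_{i+1} = (u_i − a_{v+i})/3:
  u_0 = 1/14;  a_1 = 2;  u_1 = (u_0 − 2)/3 = -9/14
  u_1 = -9/14;  a_2 = 0;  u_2 = (u_1 − 0)/3 = -3/14
  u_2 = -3/14;  a_3 = 0;  u_3 = (u_2 − 0)/3 = -1/14
  u_3 = -1/14;  a_4 = 1;  u_4 = (u_3 − 1)/3 = -5/14
Digits: (0, 2, 0, 0, 1).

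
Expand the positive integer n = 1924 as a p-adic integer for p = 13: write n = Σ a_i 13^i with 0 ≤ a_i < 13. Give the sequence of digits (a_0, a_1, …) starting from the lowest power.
(a_0, a_1, …) = (0, 5, 11)

Repeated division by 13 gives the digits low-to-high: 1924 = 5·13^1 + 11·13^2. Digit sequence: (0, 5, 11).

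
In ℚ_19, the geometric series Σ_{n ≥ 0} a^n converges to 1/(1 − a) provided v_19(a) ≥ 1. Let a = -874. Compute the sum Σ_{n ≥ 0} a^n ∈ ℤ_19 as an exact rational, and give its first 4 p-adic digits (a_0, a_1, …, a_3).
Σ a^n = 1/(1 − a) = 1/875;  first 4 digits = (1, 11, 4, 17)

v_19(a) = 1 ≥ 1, so the series converges in ℤ_19 to 1/(1 − a) = 1/(1 − (-874)) = 1/875. Expand this rational in ℤ_19: compute digits iteratively via d_i = x_i mod 19, x_{i+1} = (x_i − d_i)/19. The first 4 digits are (1, 11, 4, 17).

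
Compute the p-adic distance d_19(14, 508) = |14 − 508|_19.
d_19(14, 508) = 1/19

Step 1 — x − y = 14 − 508 = -494. Step 2 — v_19(-494) = 1 (factor: -494 = −(19^1 · 26); the sign does not affect v_p). Step 3 — |x − y|_19 = 19^{-1} = 1/19.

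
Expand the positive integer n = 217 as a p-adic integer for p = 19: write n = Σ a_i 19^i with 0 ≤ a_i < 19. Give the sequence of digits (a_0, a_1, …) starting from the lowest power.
(a_0, a_1, …) = (8, 11)

Repeated division by 19 gives the digits low-to-high: 217 = 8 + 11·19^1. Digit sequence: (8, 11).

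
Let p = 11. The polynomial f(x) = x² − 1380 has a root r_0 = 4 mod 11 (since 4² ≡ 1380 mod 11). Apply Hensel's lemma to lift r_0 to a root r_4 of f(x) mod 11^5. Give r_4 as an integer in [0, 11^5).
r_4 = 126438 (mod 161051)

Hensel's recurrence: r_{i+1} = r_i − f(r_i)·(f′(r_i))^{-1} mod 11^{i+2}, with f′(x) = 2x. Iterate:
  r_0 = 4 (mod 11)
  r_1 = 114 (mod 121)
  r_2 = 1324 (mod 1331)
  r_3 = 9310 (mod 14641)
  r_4 = 126438 (mod 161051)
Final: r_4 = 126438, and one checks f(r_4) ≡ 0 mod 11^5.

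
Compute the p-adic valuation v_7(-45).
v_7(-45) = 0

v_7(n) is the largest exponent k such that 7^k divides n. Factor out: -45 = -7^0 · 45. (Sign doesn't affect v_p.) So v_7(-45) = 0.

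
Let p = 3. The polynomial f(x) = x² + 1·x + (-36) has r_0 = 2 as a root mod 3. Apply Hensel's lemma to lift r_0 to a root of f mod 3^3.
r_2 = 17 (mod 27)

Hensel: r_{i+1} = r_i − f(r_i)·(f′(r_i))^{-1} mod 3^{i+2}, f′(x) = 2x + 1. Iterate:
  r_0 = 2 (mod 3)
  r_1 = 8 (mod 9)
  r_2 = 17 (mod 27)
Final: r = 17 satisfies f(r) ≡ 0 mod 3^3.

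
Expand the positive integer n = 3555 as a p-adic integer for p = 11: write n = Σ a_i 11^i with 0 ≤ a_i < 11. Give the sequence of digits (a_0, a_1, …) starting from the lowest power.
(a_0, a_1, …) = (2, 4, 7, 2)

Repeated division by 11 gives the digits low-to-high: 3555 = 2 + 4·11^1 + 7·11^2 + 2·11^3. Digit sequence: (2, 4, 7, 2).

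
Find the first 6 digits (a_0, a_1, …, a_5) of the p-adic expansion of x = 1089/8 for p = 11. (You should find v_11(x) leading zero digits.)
(a_0, …, a_5) = (0, 0, 8, 9, 6, 9)

v_11(1089/8) = 2, so a_0 = ... = a_1 = 0. Factor out: x = 11^2 · u with u = 9/8 a unit in ℤ_11. Expand u iteratively via a_{v+i} = u_i mod 11, u_{i+1} = (u_i − a_{v+i})/11:
  u_0 = 9/8;  a_2 = 8;  u_1 = (u_0 − 8)/11 = -5/8
  u_1 = -5/8;  a_3 = 9;  u_2 = (u_1 − 9)/11 = -7/8
  u_2 = -7/8;  a_4 = 6;  u_3 = (u_2 − 6)/11 = -5/8
  u_3 = -5/8;  a_5 = 9;  u_4 = (u_3 − 9)/11 = -7/8
Digits: (0, 0, 8, 9, 6, 9).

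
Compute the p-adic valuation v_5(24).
v_5(24) = 0

v_5(n) is the largest exponent k such that 5^k divides n. Factor out: 24 = 5^0 · 24. (Sign doesn't affect v_p.) So v_5(24) = 0.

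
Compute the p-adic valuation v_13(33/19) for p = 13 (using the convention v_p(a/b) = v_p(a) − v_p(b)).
v_13(33/19) = 0

Factor powers of 13 from the numerator and denominator of the reduced fraction: 33 = 13^0 · 33 and 19 = 13^0 · 19. Apply v_p(a/b) = v_p(a) − v_p(b): v_13(33/19) = 0 − 0 = 0.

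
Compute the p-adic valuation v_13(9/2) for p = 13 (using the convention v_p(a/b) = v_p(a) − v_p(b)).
v_13(9/2) = 0

Factor powers of 13 from the numerator and denominator of the reduced fraction: 9 = 13^0 · 9 and 2 = 13^0 · 2. Apply v_p(a/b) = v_p(a) − v_p(b): v_13(9/2) = 0 − 0 = 0.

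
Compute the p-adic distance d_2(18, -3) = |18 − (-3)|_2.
d_2(18, -3) = 1

Step 1 — x − y = 18 − (-3) = 21. Step 2 — v_2(21) = 0 (factor: 21 = (2^0 · 21); the sign does not affect v_p). Step 3 — |x − y|_2 = 2^{0} = 1.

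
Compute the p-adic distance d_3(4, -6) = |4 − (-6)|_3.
d_3(4, -6) = 1

Step 1 — x − y = 4 − (-6) = 10. Step 2 — v_3(10) = 0 (factor: 10 = (3^0 · 10); the sign does not affect v_p). Step 3 — |x − y|_3 = 3^{0} = 1.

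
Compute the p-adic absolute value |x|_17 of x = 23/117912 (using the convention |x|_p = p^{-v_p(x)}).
|23/117912|_17 = 4913

Step 1 — compute v_17(x) by factoring powers of 17 out of the numerator and denominator: v_17(23/117912) = -3. Step 2 — apply |x|_p = p^{-v_p(x)} = 17^{3} = 4913.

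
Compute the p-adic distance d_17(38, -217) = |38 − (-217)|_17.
d_17(38, -217) = 1/17

Step 1 — x − y = 38 − (-217) = 255. Step 2 — v_17(255) = 1 (factor: 255 = (17^1 · 15); the sign does not affect v_p). Step 3 — |x − y|_17 = 17^{-1} = 1/17.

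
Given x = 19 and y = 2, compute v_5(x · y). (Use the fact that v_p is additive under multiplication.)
v_5(38) = 0

v_p(x) = 0 (factor: 19 = 5^0 · 19); v_p(y) = 0 (factor: 2 = 5^0 · 2). Additivity: v_p(xy) = v_p(x) + v_p(y) = 0 + 0 = 0. (Direct check: xy = 38 = 5^0 · (38).)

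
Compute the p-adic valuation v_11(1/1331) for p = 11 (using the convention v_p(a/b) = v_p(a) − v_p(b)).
v_11(1/1331) = -3

Factor powers of 11 from the numerator and denominator of the reduced fraction: 1 = 11^0 · 1 and 1331 = 11^3 · 1. Apply v_p(a/b) = v_p(a) − v_p(b): v_11(1/1331) = 0 − 3 = -3.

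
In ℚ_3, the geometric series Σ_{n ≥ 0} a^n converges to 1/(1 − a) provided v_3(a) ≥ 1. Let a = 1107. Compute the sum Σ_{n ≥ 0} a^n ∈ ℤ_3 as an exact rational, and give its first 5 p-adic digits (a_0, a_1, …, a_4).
Σ a^n = 1/(1 − a) = -1/1106;  first 5 digits = (1, 0, 0, 2, 1)

v_3(a) = 3 ≥ 1, so the series converges in ℤ_3 to 1/(1 − a) = 1/(1 − 1107) = -1/1106. Expand this rational in ℤ_3: compute digits iteratively via d_i = x_i mod 3, x_{i+1} = (x_i − d_i)/3. The first 5 digits are (1, 0, 0, 2, 1).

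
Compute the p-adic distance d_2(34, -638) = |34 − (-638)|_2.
d_2(34, -638) = 1/32

Step 1 — x − y = 34 − (-638) = 672. Step 2 — v_2(672) = 5 (factor: 672 = (2^5 · 21); the sign does not affect v_p). Step 3 — |x − y|_2 = 2^{-5} = 1/32.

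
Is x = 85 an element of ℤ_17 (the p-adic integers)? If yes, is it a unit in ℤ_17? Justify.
x ∈ ℤ_17 but not a unit; v_17(x) = 1 > 0

ℤ_17 = {x ∈ ℚ_17 : v_17(x) ≥ 0} and ℤ_17^× = {x ∈ ℤ_17 : v_17(x) = 0}. Here v_17(85) = v_17(num) − v_17(den) = 1; compare against these criteria.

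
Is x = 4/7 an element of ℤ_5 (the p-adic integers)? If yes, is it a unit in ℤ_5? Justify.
x ∈ ℤ_5^× (unit); v_5(x) = 0

ℤ_5 = {x ∈ ℚ_5 : v_5(x) ≥ 0} and ℤ_5^× = {x ∈ ℤ_5 : v_5(x) = 0}. Here v_5(4/7) = v_5(num) − v_5(den) = 0; compare against these criteria.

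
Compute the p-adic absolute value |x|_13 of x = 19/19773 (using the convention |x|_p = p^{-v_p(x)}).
|19/19773|_13 = 2197

Step 1 — compute v_13(x) by factoring powers of 13 out of the numerator and denominator: v_13(19/19773) = -3. Step 2 — apply |x|_p = p^{-v_p(x)} = 13^{3} = 2197.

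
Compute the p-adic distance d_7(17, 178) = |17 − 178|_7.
d_7(17, 178) = 1/7

Step 1 — x − y = 17 − 178 = -161. Step 2 — v_7(-161) = 1 (factor: -161 = −(7^1 · 23); the sign does not affect v_p). Step 3 — |x − y|_7 = 7^{-1} = 1/7.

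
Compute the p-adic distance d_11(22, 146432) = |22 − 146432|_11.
d_11(22, 146432) = 1/14641

Step 1 — x − y = 22 − 146432 = -146410. Step 2 — v_11(-146410) = 4 (factor: -146410 = −(11^4 · 10); the sign does not affect v_p). Step 3 — |x − y|_11 = 11^{-4} = 1/14641.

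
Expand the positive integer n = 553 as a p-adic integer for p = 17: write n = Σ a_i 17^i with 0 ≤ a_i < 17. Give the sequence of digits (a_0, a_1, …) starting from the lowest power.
(a_0, a_1, …) = (9, 15, 1)

Repeated division by 17 gives the digits low-to-high: 553 = 9 + 15·17^1 + 1·17^2. Digit sequence: (9, 15, 1).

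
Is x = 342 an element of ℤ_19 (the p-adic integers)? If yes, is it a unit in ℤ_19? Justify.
x ∈ ℤ_19 but not a unit; v_19(x) = 1 > 0

ℤ_19 = {x ∈ ℚ_19 : v_19(x) ≥ 0} and ℤ_19^× = {x ∈ ℤ_19 : v_19(x) = 0}. Here v_19(342) = v_19(num) − v_19(den) = 1; compare against these criteria.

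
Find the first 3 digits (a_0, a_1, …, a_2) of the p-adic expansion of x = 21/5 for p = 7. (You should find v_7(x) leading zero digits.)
(a_0, …, a_2) = (0, 2, 4)

v_7(21/5) = 1, so a_0 = ... = a_0 = 0. Factor out: x = 7^1 · u with u = 3/5 a unit in ℤ_7. Expand u iteratively via a_{v+i} = u_i mod 7, u_{i+1} = (u_i − a_{v+i})/7:
  u_0 = 3/5;  a_1 = 2;  u_1 = (u_0 − 2)/7 = -1/5
  u_1 = -1/5;  a_2 = 4;  u_2 = (u_1 − 4)/7 = -3/5
Digits: (0, 2, 4).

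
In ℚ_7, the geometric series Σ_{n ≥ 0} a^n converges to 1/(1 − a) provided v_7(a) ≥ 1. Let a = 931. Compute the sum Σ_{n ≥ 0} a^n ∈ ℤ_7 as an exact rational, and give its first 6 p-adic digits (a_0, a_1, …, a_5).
Σ a^n = 1/(1 − a) = -1/930;  first 6 digits = (1, 0, 5, 2, 4, 2)

v_7(a) = 2 ≥ 1, so the series converges in ℤ_7 to 1/(1 − a) = 1/(1 − 931) = -1/930. Expand this rational in ℤ_7: compute digits iteratively via d_i = x_i mod 7, x_{i+1} = (x_i − d_i)/7. The first 6 digits are (1, 0, 5, 2, 4, 2).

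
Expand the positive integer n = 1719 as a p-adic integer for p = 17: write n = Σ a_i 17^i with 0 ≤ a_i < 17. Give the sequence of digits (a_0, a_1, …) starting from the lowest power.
(a_0, a_1, …) = (2, 16, 5)

Repeated division by 17 gives the digits low-to-high: 1719 = 2 + 16·17^1 + 5·17^2. Digit sequence: (2, 16, 5).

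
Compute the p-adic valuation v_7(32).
v_7(32) = 0

v_7(n) is the largest exponent k such that 7^k divides n. Factor out: 32 = 7^0 · 32. (Sign doesn't affect v_p.) So v_7(32) = 0.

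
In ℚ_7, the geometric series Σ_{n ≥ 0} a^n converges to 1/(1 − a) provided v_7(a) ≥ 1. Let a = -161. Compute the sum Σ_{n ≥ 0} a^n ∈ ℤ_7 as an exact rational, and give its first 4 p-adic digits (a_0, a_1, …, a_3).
Σ a^n = 1/(1 − a) = 1/162;  first 4 digits = (1, 5, 0, 4)

v_7(a) = 1 ≥ 1, so the series converges in ℤ_7 to 1/(1 − a) = 1/(1 − (-161)) = 1/162. Expand this rational in ℤ_7: compute digits iteratively via d_i = x_i mod 7, x_{i+1} = (x_i − d_i)/7. The first 4 digits are (1, 5, 0, 4).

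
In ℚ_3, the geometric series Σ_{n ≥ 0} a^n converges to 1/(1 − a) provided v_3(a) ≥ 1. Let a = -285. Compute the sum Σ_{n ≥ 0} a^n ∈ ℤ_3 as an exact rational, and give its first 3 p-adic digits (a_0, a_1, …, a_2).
Σ a^n = 1/(1 − a) = 1/286;  first 3 digits = (1, 1, 2)

v_3(a) = 1 ≥ 1, so the series converges in ℤ_3 to 1/(1 − a) = 1/(1 − (-285)) = 1/286. Expand this rational in ℤ_3: compute digits iteratively via d_i = x_i mod 3, x_{i+1} = (x_i − d_i)/3. The first 3 digits are (1, 1, 2).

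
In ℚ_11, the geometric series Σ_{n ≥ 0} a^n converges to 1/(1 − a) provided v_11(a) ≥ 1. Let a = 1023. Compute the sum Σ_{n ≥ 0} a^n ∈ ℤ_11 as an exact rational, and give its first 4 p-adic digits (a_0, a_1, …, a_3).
Σ a^n = 1/(1 − a) = -1/1022;  first 4 digits = (1, 5, 0, 10)

v_11(a) = 1 ≥ 1, so the series converges in ℤ_11 to 1/(1 − a) = 1/(1 − 1023) = -1/1022. Expand this rational in ℤ_11: compute digits iteratively via d_i = x_i mod 11, x_{i+1} = (x_i − d_i)/11. The first 4 digits are (1, 5, 0, 10).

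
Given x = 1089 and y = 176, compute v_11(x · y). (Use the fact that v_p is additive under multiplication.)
v_11(191664) = 3

v_p(x) = 2 (factor: 1089 = 11^2 · 9); v_p(y) = 1 (factor: 176 = 11^1 · 16). Additivity: v_p(xy) = v_p(x) + v_p(y) = 2 + 1 = 3. (Direct check: xy = 191664 = 11^3 · (144).)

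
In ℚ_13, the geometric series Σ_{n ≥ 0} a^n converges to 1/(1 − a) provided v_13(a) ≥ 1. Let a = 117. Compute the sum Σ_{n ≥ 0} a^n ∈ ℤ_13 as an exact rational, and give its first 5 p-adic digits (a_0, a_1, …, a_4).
Σ a^n = 1/(1 − a) = -1/116;  first 5 digits = (1, 9, 3, 7, 0)

v_13(a) = 1 ≥ 1, so the series converges in ℤ_13 to 1/(1 − a) = 1/(1 − 117) = -1/116. Expand this rational in ℤ_13: compute digits iteratively via d_i = x_i mod 13, x_{i+1} = (x_i − d_i)/13. The first 5 digits are (1, 9, 3, 7, 0).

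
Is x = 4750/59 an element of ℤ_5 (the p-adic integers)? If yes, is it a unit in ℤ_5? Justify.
x ∈ ℤ_5 but not a unit; v_5(x) = 3 > 0

ℤ_5 = {x ∈ ℚ_5 : v_5(x) ≥ 0} and ℤ_5^× = {x ∈ ℤ_5 : v_5(x) = 0}. Here v_5(4750/59) = v_5(num) − v_5(den) = 3; compare against these criteria.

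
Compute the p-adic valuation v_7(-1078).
v_7(-1078) = 2

v_7(n) is the largest exponent k such that 7^k divides n. Factor out: -1078 = -7^2 · 22. (Sign doesn't affect v_p.) So v_7(-1078) = 2.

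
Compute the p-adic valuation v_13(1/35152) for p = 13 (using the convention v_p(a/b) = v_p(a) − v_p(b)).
v_13(1/35152) = -3

Factor powers of 13 from the numerator and denominator of the reduced fraction: 1 = 13^0 · 1 and 35152 = 13^3 · 16. Apply v_p(a/b) = v_p(a) − v_p(b): v_13(1/35152) = 0 − 3 = -3.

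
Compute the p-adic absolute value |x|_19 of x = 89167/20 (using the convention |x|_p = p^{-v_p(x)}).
|89167/20|_19 = 1/6859

Step 1 — compute v_19(x) by factoring powers of 19 out of the numerator and denominator: v_19(89167/20) = 3. Step 2 — apply |x|_p = p^{-v_p(x)} = 19^{-3} = 1/6859.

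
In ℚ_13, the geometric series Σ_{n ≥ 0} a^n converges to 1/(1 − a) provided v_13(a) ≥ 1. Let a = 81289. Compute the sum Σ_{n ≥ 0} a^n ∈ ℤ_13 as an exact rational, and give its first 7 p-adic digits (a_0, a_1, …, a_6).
Σ a^n = 1/(1 − a) = -1/81288;  first 7 digits = (1, 0, 0, 11, 2, 0, 4)

v_13(a) = 3 ≥ 1, so the series converges in ℤ_13 to 1/(1 − a) = 1/(1 − 81289) = -1/81288. Expand this rational in ℤ_13: compute digits iteratively via d_i = x_i mod 13, x_{i+1} = (x_i − d_i)/13. The first 7 digits are (1, 0, 0, 11, 2, 0, 4).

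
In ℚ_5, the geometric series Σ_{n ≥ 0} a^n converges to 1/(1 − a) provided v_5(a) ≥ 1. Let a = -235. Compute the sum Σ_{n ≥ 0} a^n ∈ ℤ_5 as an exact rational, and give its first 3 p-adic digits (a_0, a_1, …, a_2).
Σ a^n = 1/(1 − a) = 1/236;  first 3 digits = (1, 3, 4)

v_5(a) = 1 ≥ 1, so the series converges in ℤ_5 to 1/(1 − a) = 1/(1 − (-235)) = 1/236. Expand this rational in ℤ_5: compute digits iteratively via d_i = x_i mod 5, x_{i+1} = (x_i − d_i)/5. The first 3 digits are (1, 3, 4).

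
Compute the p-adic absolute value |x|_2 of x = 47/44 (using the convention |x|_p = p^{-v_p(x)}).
|47/44|_2 = 4

Step 1 — compute v_2(x) by factoring powers of 2 out of the numerator and denominator: v_2(47/44) = -2. Step 2 — apply |x|_p = p^{-v_p(x)} = 2^{2} = 4.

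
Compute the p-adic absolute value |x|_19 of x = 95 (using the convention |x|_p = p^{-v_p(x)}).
|95|_19 = 1/19

Step 1 — compute v_19(x) by factoring powers of 19 out of the numerator and denominator: v_19(95) = 1. Step 2 — apply |x|_p = p^{-v_p(x)} = 19^{-1} = 1/19.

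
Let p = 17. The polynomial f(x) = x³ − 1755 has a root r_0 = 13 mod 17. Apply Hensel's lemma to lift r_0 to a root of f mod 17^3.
r_2 = 64 (mod 4913)

Hensel: r_{i+1} = r_i − f(r_i)/f′(r_i) mod 17^{i+2}, where f′(x) = 3x². Iterate:
  r_0 = 13 (mod 17)
  r_1 = 64 (mod 289)
  r_2 = 64 (mod 4913)
Final: r = 64 with f(r) ≡ 0 mod 17^3.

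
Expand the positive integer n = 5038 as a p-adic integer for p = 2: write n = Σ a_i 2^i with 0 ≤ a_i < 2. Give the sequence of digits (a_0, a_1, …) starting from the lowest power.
(a_0, a_1, …) = (0, 1, 1, 1, 0, 1, 0, 1, 1, 1, 0, 0, 1)

Repeated division by 2 gives the digits low-to-high: 5038 = 1·2^1 + 1·2^2 + 1·2^3 + 1·2^5 + 1·2^7 + 1·2^8 + 1·2^9 + 1·2^12. Digit sequence: (0, 1, 1, 1, 0, 1, 0, 1, 1, 1, 0, 0, 1).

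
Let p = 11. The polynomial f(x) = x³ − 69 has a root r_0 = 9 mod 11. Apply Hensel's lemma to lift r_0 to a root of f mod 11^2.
r_1 = 75 (mod 121)

Hensel: r_{i+1} = r_i − f(r_i)/f′(r_i) mod 11^{i+2}, where f′(x) = 3x². Iterate:
  r_0 = 9 (mod 11)
  r_1 = 75 (mod 121)
Final: r = 75 with f(r) ≡ 0 mod 11^2.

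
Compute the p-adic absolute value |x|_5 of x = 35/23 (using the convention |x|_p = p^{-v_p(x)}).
|35/23|_5 = 1/5

Step 1 — compute v_5(x) by factoring powers of 5 out of the numerator and denominator: v_5(35/23) = 1. Step 2 — apply |x|_p = p^{-v_p(x)} = 5^{-1} = 1/5.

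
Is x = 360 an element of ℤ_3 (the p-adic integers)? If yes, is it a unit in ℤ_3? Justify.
x ∈ ℤ_3 but not a unit; v_3(x) = 2 > 0

ℤ_3 = {x ∈ ℚ_3 : v_3(x) ≥ 0} and ℤ_3^× = {x ∈ ℤ_3 : v_3(x) = 0}. Here v_3(360) = v_3(num) − v_3(den) = 2; compare against these criteria.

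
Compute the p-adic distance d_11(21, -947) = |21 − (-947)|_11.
d_11(21, -947) = 1/121

Step 1 — x − y = 21 − (-947) = 968. Step 2 — v_11(968) = 2 (factor: 968 = (11^2 · 8); the sign does not affect v_p). Step 3 — |x − y|_11 = 11^{-2} = 1/121.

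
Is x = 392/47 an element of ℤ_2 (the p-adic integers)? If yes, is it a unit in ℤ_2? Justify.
x ∈ ℤ_2 but not a unit; v_2(x) = 3 > 0

ℤ_2 = {x ∈ ℚ_2 : v_2(x) ≥ 0} and ℤ_2^× = {x ∈ ℤ_2 : v_2(x) = 0}. Here v_2(392/47) = v_2(num) − v_2(den) = 3; compare against these criteria.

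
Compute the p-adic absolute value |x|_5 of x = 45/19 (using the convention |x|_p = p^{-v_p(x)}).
|45/19|_5 = 1/5

Step 1 — compute v_5(x) by factoring powers of 5 out of the numerator and denominator: v_5(45/19) = 1. Step 2 — apply |x|_p = p^{-v_p(x)} = 5^{-1} = 1/5.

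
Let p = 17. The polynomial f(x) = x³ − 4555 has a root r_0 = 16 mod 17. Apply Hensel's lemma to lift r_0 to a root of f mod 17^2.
r_1 = 169 (mod 289)

Hensel: r_{i+1} = r_i − f(r_i)/f′(r_i) mod 17^{i+2}, where f′(x) = 3x². Iterate:
  r_0 = 16 (mod 17)
  r_1 = 169 (mod 289)
Final: r = 169 with f(r) ≡ 0 mod 17^2.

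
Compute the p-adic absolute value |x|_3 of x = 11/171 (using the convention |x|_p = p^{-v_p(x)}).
|11/171|_3 = 9

Step 1 — compute v_3(x) by factoring powers of 3 out of the numerator and denominator: v_3(11/171) = -2. Step 2 — apply |x|_p = p^{-v_p(x)} = 3^{2} = 9.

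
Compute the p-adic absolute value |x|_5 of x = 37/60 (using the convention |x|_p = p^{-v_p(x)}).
|37/60|_5 = 5

Step 1 — compute v_5(x) by factoring powers of 5 out of the numerator and denominator: v_5(37/60) = -1. Step 2 — apply |x|_p = p^{-v_p(x)} = 5^{1} = 5.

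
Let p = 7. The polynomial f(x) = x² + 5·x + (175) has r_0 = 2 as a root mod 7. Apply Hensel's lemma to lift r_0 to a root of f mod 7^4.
r_3 = 1304 (mod 2401)

Hensel: r_{i+1} = r_i − f(r_i)·(f′(r_i))^{-1} mod 7^{i+2}, f′(x) = 2x + 5. Iterate:
  r_0 = 2 (mod 7)
  r_1 = 30 (mod 49)
  r_2 = 275 (mod 343)
  r_3 = 1304 (mod 2401)
Final: r = 1304 satisfies f(r) ≡ 0 mod 7^4.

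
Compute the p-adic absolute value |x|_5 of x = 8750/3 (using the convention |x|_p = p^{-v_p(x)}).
|8750/3|_5 = 1/625

Step 1 — compute v_5(x) by factoring powers of 5 out of the numerator and denominator: v_5(8750/3) = 4. Step 2 — apply |x|_p = p^{-v_p(x)} = 5^{-4} = 1/625.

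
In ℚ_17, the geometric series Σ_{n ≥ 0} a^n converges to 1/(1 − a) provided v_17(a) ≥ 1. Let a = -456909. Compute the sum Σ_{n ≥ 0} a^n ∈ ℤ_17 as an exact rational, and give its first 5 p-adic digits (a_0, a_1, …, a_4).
Σ a^n = 1/(1 − a) = 1/456910;  first 5 digits = (1, 0, 0, 9, 11)

v_17(a) = 3 ≥ 1, so the series converges in ℤ_17 to 1/(1 − a) = 1/(1 − (-456909)) = 1/456910. Expand this rational in ℤ_17: compute digits iteratively via d_i = x_i mod 17, x_{i+1} = (x_i − d_i)/17. The first 5 digits are (1, 0, 0, 9, 11).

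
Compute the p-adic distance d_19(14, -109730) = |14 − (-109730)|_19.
d_19(14, -109730) = 1/6859

Step 1 — x − y = 14 − (-109730) = 109744. Step 2 — v_19(109744) = 3 (factor: 109744 = (19^3 · 16); the sign does not affect v_p). Step 3 — |x − y|_19 = 19^{-3} = 1/6859.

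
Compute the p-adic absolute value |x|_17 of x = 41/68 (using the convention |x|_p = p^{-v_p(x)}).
|41/68|_17 = 17

Step 1 — compute v_17(x) by factoring powers of 17 out of the numerator and denominator: v_17(41/68) = -1. Step 2 — apply |x|_p = p^{-v_p(x)} = 17^{1} = 17.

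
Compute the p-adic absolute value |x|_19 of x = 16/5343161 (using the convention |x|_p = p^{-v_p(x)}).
|16/5343161|_19 = 130321

Step 1 — compute v_19(x) by factoring powers of 19 out of the numerator and denominator: v_19(16/5343161) = -4. Step 2 — apply |x|_p = p^{-v_p(x)} = 19^{4} = 130321.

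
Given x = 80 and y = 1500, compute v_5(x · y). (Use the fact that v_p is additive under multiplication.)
v_5(120000) = 4

v_p(x) = 1 (factor: 80 = 5^1 · 16); v_p(y) = 3 (factor: 1500 = 5^3 · 12). Additivity: v_p(xy) = v_p(x) + v_p(y) = 1 + 3 = 4. (Direct check: xy = 120000 = 5^4 · (192).)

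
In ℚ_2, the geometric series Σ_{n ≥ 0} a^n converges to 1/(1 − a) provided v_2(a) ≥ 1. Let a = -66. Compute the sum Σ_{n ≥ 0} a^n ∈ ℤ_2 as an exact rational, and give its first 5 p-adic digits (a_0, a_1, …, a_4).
Σ a^n = 1/(1 − a) = 1/67;  first 5 digits = (1, 1, 0, 1, 0)

v_2(a) = 1 ≥ 1, so the series converges in ℤ_2 to 1/(1 − a) = 1/(1 − (-66)) = 1/67. Expand this rational in ℤ_2: compute digits iteratively via d_i = x_i mod 2, x_{i+1} = (x_i − d_i)/2. The first 5 digits are (1, 1, 0, 1, 0).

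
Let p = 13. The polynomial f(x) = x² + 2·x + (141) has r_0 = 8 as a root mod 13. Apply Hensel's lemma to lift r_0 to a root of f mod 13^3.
r_2 = 268 (mod 2197)

Hensel: r_{i+1} = r_i − f(r_i)·(f′(r_i))^{-1} mod 13^{i+2}, f′(x) = 2x + 2. Iterate:
  r_0 = 8 (mod 13)
  r_1 = 99 (mod 169)
  r_2 = 268 (mod 2197)
Final: r = 268 satisfies f(r) ≡ 0 mod 13^3.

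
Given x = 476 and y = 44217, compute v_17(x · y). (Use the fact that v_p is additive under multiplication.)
v_17(21047292) = 4

v_p(x) = 1 (factor: 476 = 17^1 · 28); v_p(y) = 3 (factor: 44217 = 17^3 · 9). Additivity: v_p(xy) = v_p(x) + v_p(y) = 1 + 3 = 4. (Direct check: xy = 21047292 = 17^4 · (252).)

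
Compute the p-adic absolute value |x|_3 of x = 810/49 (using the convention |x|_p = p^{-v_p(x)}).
|810/49|_3 = 1/81

Step 1 — compute v_3(x) by factoring powers of 3 out of the numerator and denominator: v_3(810/49) = 4. Step 2 — apply |x|_p = p^{-v_p(x)} = 3^{-4} = 1/81.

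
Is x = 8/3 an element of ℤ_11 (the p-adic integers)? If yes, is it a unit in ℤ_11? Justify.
x ∈ ℤ_11^× (unit); v_11(x) = 0

ℤ_11 = {x ∈ ℚ_11 : v_11(x) ≥ 0} and ℤ_11^× = {x ∈ ℤ_11 : v_11(x) = 0}. Here v_11(8/3) = v_11(num) − v_11(den) = 0; compare against these criteria.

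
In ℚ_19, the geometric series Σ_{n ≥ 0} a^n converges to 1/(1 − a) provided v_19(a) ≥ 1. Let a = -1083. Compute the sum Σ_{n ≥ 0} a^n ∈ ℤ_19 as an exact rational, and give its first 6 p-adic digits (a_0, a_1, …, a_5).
Σ a^n = 1/(1 − a) = 1/1084;  first 6 digits = (1, 0, 16, 18, 8, 0)

v_19(a) = 2 ≥ 1, so the series converges in ℤ_19 to 1/(1 − a) = 1/(1 − (-1083)) = 1/1084. Expand this rational in ℤ_19: compute digits iteratively via d_i = x_i mod 19, x_{i+1} = (x_i − d_i)/19. The first 6 digits are (1, 0, 16, 18, 8, 0).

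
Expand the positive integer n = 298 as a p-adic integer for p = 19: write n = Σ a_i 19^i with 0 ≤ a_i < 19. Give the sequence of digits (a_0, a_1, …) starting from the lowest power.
(a_0, a_1, …) = (13, 15)

Repeated division by 19 gives the digits low-to-high: 298 = 13 + 15·19^1. Digit sequence: (13, 15).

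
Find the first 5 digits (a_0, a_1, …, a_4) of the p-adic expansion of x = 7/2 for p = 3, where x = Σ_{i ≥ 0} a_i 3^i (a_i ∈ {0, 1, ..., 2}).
(a_0, …, a_4) = (2, 2, 1, 1, 1)

v_3(7/2) = 0 (numerator and denominator both coprime to 3), so x ∈ ℤ_3^×. Compute digits iteratively via a_i = x_i mod 3, x_{i+1} = (x_i − a_i)/3, with x_0 = x:
  x_0 = 7/2;  a_0 = 2;  x_1 = (x_0 − 2)/3 = 1/2
  x_1 = 1/2;  a_1 = 2;  x_2 = (x_1 − 2)/3 = -1/2
  x_2 = -1/2;  a_2 = 1;  x_3 = (x_2 − 1)/3 = -1/2
  x_3 = -1/2;  a_3 = 1;  x_4 = (x_3 − 1)/3 = -1/2
  x_4 = -1/2;  a_4 = 1;  x_5 = (x_4 − 1)/3 = -1/2
Digits: (2, 2, 1, 1, 1).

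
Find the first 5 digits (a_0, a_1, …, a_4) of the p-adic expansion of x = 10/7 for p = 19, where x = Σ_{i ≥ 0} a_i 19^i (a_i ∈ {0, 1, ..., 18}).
(a_0, …, a_4) = (15, 2, 8, 5, 16)

v_19(10/7) = 0 (numerator and denominator both coprime to 19), so x ∈ ℤ_19^×. Compute digits iteratively via a_i = x_i mod 19, x_{i+1} = (x_i − a_i)/19, with x_0 = x:
  x_0 = 10/7;  a_0 = 15;  x_1 = (x_0 − 15)/19 = -5/7
  x_1 = -5/7;  a_1 = 2;  x_2 = (x_1 − 2)/19 = -1/7
  x_2 = -1/7;  a_2 = 8;  x_3 = (x_2 − 8)/19 = -3/7
  x_3 = -3/7;  a_3 = 5;  x_4 = (x_3 − 5)/19 = -2/7
  x_4 = -2/7;  a_4 = 16;  x_5 = (x_4 − 16)/19 = -6/7
Digits: (15, 2, 8, 5, 16).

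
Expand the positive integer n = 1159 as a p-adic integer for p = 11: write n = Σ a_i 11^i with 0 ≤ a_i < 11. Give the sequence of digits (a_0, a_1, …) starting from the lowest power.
(a_0, a_1, …) = (4, 6, 9)

Repeated division by 11 gives the digits low-to-high: 1159 = 4 + 6·11^1 + 9·11^2. Digit sequence: (4, 6, 9).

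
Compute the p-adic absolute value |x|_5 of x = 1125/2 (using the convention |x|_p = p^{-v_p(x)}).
|1125/2|_5 = 1/125

Step 1 — compute v_5(x) by factoring powers of 5 out of the numerator and denominator: v_5(1125/2) = 3. Step 2 — apply |x|_p = p^{-v_p(x)} = 5^{-3} = 1/125.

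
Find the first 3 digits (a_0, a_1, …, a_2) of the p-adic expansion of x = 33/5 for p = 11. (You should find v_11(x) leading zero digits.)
(a_0, …, a_2) = (0, 5, 4)

v_11(33/5) = 1, so a_0 = ... = a_0 = 0. Factor out: x = 11^1 · u with u = 3/5 a unit in ℤ_11. Expand u iteratively via a_{v+i} = u_i mod 11, u_{i+1} = (u_i − a_{v+i})/11:
  u_0 = 3/5;  a_1 = 5;  u_1 = (u_0 − 5)/11 = -2/5
  u_1 = -2/5;  a_2 = 4;  u_2 = (u_1 − 4)/11 = -2/5
Digits: (0, 5, 4).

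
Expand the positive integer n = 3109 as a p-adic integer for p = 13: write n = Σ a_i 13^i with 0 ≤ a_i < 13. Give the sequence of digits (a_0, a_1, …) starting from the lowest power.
(a_0, a_1, …) = (2, 5, 5, 1)

Repeated division by 13 gives the digits low-to-high: 3109 = 2 + 5·13^1 + 5·13^2 + 1·13^3. Digit sequence: (2, 5, 5, 1).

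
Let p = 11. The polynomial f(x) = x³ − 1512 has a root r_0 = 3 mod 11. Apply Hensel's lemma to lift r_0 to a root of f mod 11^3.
r_2 = 1268 (mod 1331)

Hensel: r_{i+1} = r_i − f(r_i)/f′(r_i) mod 11^{i+2}, where f′(x) = 3x². Iterate:
  r_0 = 3 (mod 11)
  r_1 = 58 (mod 121)
  r_2 = 1268 (mod 1331)
Final: r = 1268 with f(r) ≡ 0 mod 11^3.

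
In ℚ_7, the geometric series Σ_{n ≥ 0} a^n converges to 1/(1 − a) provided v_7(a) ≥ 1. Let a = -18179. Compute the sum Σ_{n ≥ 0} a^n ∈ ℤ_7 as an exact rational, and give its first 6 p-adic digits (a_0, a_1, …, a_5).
Σ a^n = 1/(1 − a) = 1/18180;  first 6 digits = (1, 0, 0, 3, 6, 5)

v_7(a) = 3 ≥ 1, so the series converges in ℤ_7 to 1/(1 − a) = 1/(1 − (-18179)) = 1/18180. Expand this rational in ℤ_7: compute digits iteratively via d_i = x_i mod 7, x_{i+1} = (x_i − d_i)/7. The first 6 digits are (1, 0, 0, 3, 6, 5).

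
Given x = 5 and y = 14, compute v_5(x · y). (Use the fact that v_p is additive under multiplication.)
v_5(70) = 1

v_p(x) = 1 (factor: 5 = 5^1 · 1); v_p(y) = 0 (factor: 14 = 5^0 · 14). Additivity: v_p(xy) = v_p(x) + v_p(y) = 1 + 0 = 1. (Direct check: xy = 70 = 5^1 · (14).)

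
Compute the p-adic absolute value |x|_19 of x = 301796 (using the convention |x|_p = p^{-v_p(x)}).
|301796|_19 = 1/6859

Step 1 — compute v_19(x) by factoring powers of 19 out of the numerator and denominator: v_19(301796) = 3. Step 2 — apply |x|_p = p^{-v_p(x)} = 19^{-3} = 1/6859.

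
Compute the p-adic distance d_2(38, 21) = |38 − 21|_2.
d_2(38, 21) = 1

Step 1 — x − y = 38 − 21 = 17. Step 2 — v_2(17) = 0 (factor: 17 = (2^0 · 17); the sign does not affect v_p). Step 3 — |x − y|_2 = 2^{0} = 1.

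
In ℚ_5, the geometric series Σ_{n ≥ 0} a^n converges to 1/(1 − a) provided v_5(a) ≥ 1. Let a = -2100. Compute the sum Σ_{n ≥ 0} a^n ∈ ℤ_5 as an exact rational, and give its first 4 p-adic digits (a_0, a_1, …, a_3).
Σ a^n = 1/(1 − a) = 1/2101;  first 4 digits = (1, 0, 1, 3)

v_5(a) = 2 ≥ 1, so the series converges in ℤ_5 to 1/(1 − a) = 1/(1 − (-2100)) = 1/2101. Expand this rational in ℤ_5: compute digits iteratively via d_i = x_i mod 5, x_{i+1} = (x_i − d_i)/5. The first 4 digits are (1, 0, 1, 3).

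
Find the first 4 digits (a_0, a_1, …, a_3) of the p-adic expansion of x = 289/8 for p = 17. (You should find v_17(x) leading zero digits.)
(a_0, …, a_3) = (0, 0, 15, 14)

v_17(289/8) = 2, so a_0 = ... = a_1 = 0. Factor out: x = 17^2 · u with u = 1/8 a unit in ℤ_17. Expand u iteratively via a_{v+i} = u_i mod 17, u_{i+1} = (u_i − a_{v+i})/17:
  u_0 = 1/8;  a_2 = 15;  u_1 = (u_0 − 15)/17 = -7/8
  u_1 = -7/8;  a_3 = 14;  u_2 = (u_1 − 14)/17 = -7/8
Digits: (0, 0, 15, 14).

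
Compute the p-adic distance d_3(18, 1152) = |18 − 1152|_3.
d_3(18, 1152) = 1/81

Step 1 — x − y = 18 − 1152 = -1134. Step 2 — v_3(-1134) = 4 (factor: -1134 = −(3^4 · 14); the sign does not affect v_p). Step 3 — |x − y|_3 = 3^{-4} = 1/81.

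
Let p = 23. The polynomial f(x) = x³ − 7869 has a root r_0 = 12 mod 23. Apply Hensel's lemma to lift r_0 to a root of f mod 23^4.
r_3 = 197053 (mod 279841)

Hensel: r_{i+1} = r_i − f(r_i)/f′(r_i) mod 23^{i+2}, where f′(x) = 3x². Iterate:
  r_0 = 12 (mod 23)
  r_1 = 265 (mod 529)
  r_2 = 2381 (mod 12167)
  r_3 = 197053 (mod 279841)
Final: r = 197053 with f(r) ≡ 0 mod 23^4.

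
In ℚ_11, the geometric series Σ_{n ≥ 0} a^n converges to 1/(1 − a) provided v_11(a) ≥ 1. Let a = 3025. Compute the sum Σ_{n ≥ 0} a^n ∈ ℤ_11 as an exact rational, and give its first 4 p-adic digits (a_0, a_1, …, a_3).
Σ a^n = 1/(1 − a) = -1/3024;  first 4 digits = (1, 0, 3, 2)

v_11(a) = 2 ≥ 1, so the series converges in ℤ_11 to 1/(1 − a) = 1/(1 − 3025) = -1/3024. Expand this rational in ℤ_11: compute digits iteratively via d_i = x_i mod 11, x_{i+1} = (x_i − d_i)/11. The first 4 digits are (1, 0, 3, 2).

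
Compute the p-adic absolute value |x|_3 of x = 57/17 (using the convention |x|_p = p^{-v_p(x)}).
|57/17|_3 = 1/3

Step 1 — compute v_3(x) by factoring powers of 3 out of the numerator and denominator: v_3(57/17) = 1. Step 2 — apply |x|_p = p^{-v_p(x)} = 3^{-1} = 1/3.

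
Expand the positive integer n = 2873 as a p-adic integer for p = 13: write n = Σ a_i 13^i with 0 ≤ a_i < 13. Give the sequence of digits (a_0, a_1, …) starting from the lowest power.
(a_0, a_1, …) = (0, 0, 4, 1)

Repeated division by 13 gives the digits low-to-high: 2873 = 4·13^2 + 1·13^3. Digit sequence: (0, 0, 4, 1).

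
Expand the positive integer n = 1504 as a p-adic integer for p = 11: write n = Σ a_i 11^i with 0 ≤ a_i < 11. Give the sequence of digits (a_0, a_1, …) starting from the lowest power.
(a_0, a_1, …) = (8, 4, 1, 1)

Repeated division by 11 gives the digits low-to-high: 1504 = 8 + 4·11^1 + 1·11^2 + 1·11^3. Digit sequence: (8, 4, 1, 1).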